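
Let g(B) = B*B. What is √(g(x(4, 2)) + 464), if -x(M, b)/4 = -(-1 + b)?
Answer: 4*√30 ≈ 21.909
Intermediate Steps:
x(M, b) = -4 + 4*b (x(M, b) = -(-4)*(-1 + b) = -4*(1 - b) = -4 + 4*b)
g(B) = B²
√(g(x(4, 2)) + 464) = √((-4 + 4*2)² + 464) = √((-4 + 8)² + 464) = √(4² + 464) = √(16 + 464) = √480 = 4*√30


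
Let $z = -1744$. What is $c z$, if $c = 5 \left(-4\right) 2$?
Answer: $69760$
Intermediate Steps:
$c = -40$ ($c = \left(-20\right) 2 = -40$)
$c z = \left(-40\right) \left(-1744\right) = 69760$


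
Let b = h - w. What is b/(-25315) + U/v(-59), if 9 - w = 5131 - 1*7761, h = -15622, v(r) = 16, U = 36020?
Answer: 228034619/101260 ≈ 2252.0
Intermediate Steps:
w = 2639 (w = 9 - (5131 - 1*7761) = 9 - (5131 - 7761) = 9 - 1*(-2630) = 9 + 2630 = 2639)
b = -18261 (b = -15622 - 1*2639 = -15622 - 2639 = -18261)
b/(-25315) + U/v(-59) = -18261/(-25315) + 36020/16 = -18261*(-1/25315) + 36020*(1/16) = 18261/25315 + 9005/4 = 228034619/101260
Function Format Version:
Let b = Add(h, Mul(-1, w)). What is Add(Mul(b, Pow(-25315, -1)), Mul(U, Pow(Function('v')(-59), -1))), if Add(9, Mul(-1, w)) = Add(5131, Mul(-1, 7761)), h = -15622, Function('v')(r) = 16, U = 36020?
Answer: Rational(228034619, 101260) ≈ 2252.0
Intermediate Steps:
w = 2639 (w = Add(9, Mul(-1, Add(5131, Mul(-1, 7761)))) = Add(9, Mul(-1, Add(5131, -7761))) = Add(9, Mul(-1, -2630)) = Add(9, 2630) = 2639)
b = -18261 (b = Add(-15622, Mul(-1, 2639)) = Add(-15622, -2639) = -18261)
Add(Mul(b, Pow(-25315, -1)), Mul(U, Pow(Function('v')(-59), -1))) = Add(Mul(-18261, Pow(-25315, -1)), Mul(36020, Pow(16, -1))) = Add(Mul(-18261, Rational(-1, 25315)), Mul(36020, Rational(1, 16))) = Add(Rational(18261, 25315), Rational(9005, 4)) = Rational(228034619, 101260)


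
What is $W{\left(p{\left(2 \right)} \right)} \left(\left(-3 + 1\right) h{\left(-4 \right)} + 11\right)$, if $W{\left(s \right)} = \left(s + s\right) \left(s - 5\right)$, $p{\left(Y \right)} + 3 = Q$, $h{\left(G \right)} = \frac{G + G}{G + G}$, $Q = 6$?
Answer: $-108$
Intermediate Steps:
$h{\left(G \right)} = 1$ ($h{\left(G \right)} = \frac{2 G}{2 G} = 2 G \frac{1}{2 G} = 1$)
$p{\left(Y \right)} = 3$ ($p{\left(Y \right)} = -3 + 6 = 3$)
$W{\left(s \right)} = 2 s \left(-5 + s\right)$
$W{\left(p{\left(2 \right)} \right)} \left(\left(-3 + 1\right) h{\left(-4 \right)} + 11\right) = 2 \cdot 3 \left(-5 + 3\right) \left(\left(-3 + 1\right) 1 + 11\right) = 2 \cdot 3 \left(-2\right) \left(\left(-2\right) 1 + 11\right) = - 12 \left(-2 + 11\right) = \left(-12\right) 9 = -108$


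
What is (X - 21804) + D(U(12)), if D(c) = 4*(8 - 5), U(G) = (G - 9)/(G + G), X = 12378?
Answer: -9414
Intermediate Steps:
U(G) = (-9 + G)/(2*G) (U(G) = (-9 + G)/((2*G)) = (-9 + G)*(1/(2*G)) = (-9 + G)/(2*G))
D(c) = 12 (D(c) = 4*3 = 12)
(X - 21804) + D(U(12)) = (12378 - 21804) + 12 = -9426 + 12 = -9414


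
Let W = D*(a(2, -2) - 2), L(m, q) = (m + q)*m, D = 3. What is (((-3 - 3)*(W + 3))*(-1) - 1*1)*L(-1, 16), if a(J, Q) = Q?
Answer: 825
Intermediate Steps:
L(m, q) = m*(m + q)
W = -12 (W = 3*(-2 - 2) = 3*(-4) = -12)
(((-3 - 3)*(W + 3))*(-1) - 1*1)*L(-1, 16) = (((-3 - 3)*(-12 + 3))*(-1) - 1*1)*(-(-1 + 16)) = (-6*(-9)*(-1) - 1)*(-1*15) = (54*(-1) - 1)*(-15) = (-54 - 1)*(-15) = -55*(-15) = 825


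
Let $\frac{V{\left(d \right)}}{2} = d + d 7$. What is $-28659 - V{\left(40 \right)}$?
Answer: $-29299$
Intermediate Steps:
$V{\left(d \right)} = 16 d$ ($V{\left(d \right)} = 2 \left(d + d 7\right) = 2 \left(d + 7 d\right) = 2 \cdot 8 d = 16 d$)
$-28659 - V{\left(40 \right)} = -28659 - 16 \cdot 40 = -28659 - 640 = -29299$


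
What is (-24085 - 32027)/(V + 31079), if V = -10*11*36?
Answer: -56112/27119 ≈ -2.0691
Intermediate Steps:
V = -3960 (V = -110*36 = -3960)
(-24085 - 32027)/(V + 31079) = (-24085 - 32027)/(-3960 + 31079) = -56112/27119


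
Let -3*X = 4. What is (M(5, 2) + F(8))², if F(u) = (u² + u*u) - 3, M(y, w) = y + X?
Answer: 148996/9 ≈ 16555.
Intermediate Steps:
X = -4/3 (X = -⅓*4 = -4/3 ≈ -1.3333)
M(y, w) = -4/3 + y (M(y, w) = y - 4/3 = -4/3 + y)
F(u) = -3 + 2*u² (F(u) = (u² + u²) - 3 = 2*u² - 3 = -3 + 2*u²)
(M(5, 2) + F(8))² = ((-4/3 + 5) + (-3 + 2*8²))² = (11/3 + (-3 + 2*64))² = (11/3 + (-3 + 128))² = (11/3 + 125)² = (386/3)² = 148996/9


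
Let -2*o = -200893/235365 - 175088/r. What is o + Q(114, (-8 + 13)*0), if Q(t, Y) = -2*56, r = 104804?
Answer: -1365796839487/12333596730 ≈ -110.74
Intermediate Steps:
Q(t, Y) = -112
o = 15565994273/12333596730 (o = -(-200893/235365 - 175088/104804)/2 = -(-200893*1/235365 - 175088*1/104804)/2 = -(-200893/235365 - 43772/26201)/2 = -1/2*(-15565994273/6166798365) = 15565994273/12333596730 ≈ 1.2621)
o + Q(114, (-8 + 13)*0) = 15565994273/12333596730 - 112 = -1365796839487/12333596730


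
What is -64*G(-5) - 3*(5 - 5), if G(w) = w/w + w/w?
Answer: -128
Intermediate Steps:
G(w) = 2 (G(w) = 1 + 1 = 2)
-64*G(-5) - 3*(5 - 5) = -64*2 - 3*(5 - 5) = -128 - 3*0 = -128 + 0 = -128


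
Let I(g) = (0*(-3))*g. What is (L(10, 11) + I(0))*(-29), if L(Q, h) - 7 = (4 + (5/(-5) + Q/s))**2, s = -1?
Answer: -1624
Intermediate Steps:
L(Q, h) = 7 + (3 - Q)**2 (L(Q, h) = 7 + (4 + (5/(-5) + Q/(-1)))**2 = 7 + (4 + (5*(-1/5) + Q*(-1)))**2 = 7 + (4 + (-1 - Q))**2 = 7 + (3 - Q)**2)
I(g) = 0 (I(g) = 0*g = 0)
(L(10, 11) + I(0))*(-29) = ((7 + (-3 + 10)**2) + 0)*(-29) = ((7 + 7**2) + 0)*(-29) = ((7 + 49) + 0)*(-29) = (56 + 0)*(-29) = 56*(-29) = -1624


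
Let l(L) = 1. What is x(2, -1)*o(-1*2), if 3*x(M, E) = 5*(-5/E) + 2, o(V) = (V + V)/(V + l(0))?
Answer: 36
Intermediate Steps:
o(V) = 2*V/(1 + V) (o(V) = (V + V)/(V + 1) = (2*V)/(1 + V) = 2*V/(1 + V))
x(M, E) = ⅔ - 25/(3*E) (x(M, E) = (5*(-5/E) + 2)/3 = (-25/E + 2)/3 = (2 - 25/E)/3 = ⅔ - 25/(3*E))
x(2, -1)*o(-1*2) = ((⅓)*(-25 + 2*(-1))/(-1))*(2*(-1*2)/(1 - 1*2)) = ((⅓)*(-1)*(-25 - 2))*(2*(-2)/(1 - 2)) = ((⅓)*(-1)*(-27))*(2*(-2)/(-1)) = 9*(2*(-2)*(-1)) = 9*4 = 36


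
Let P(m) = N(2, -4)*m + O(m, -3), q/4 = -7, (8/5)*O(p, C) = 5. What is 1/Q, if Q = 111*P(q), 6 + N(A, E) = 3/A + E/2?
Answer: 8/164391 ≈ 4.8664e-5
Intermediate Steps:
O(p, C) = 25/8 (O(p, C) = (5/8)*5 = 25/8)
N(A, E) = -6 + E/2 + 3/A (N(A, E) = -6 + (3/A + E/2) = -6 + (E/2 + 3/A) = -6 + E/2 + 3/A)
q = -28 (q = 4*(-7) = -28)
P(m) = 25/8 - 13*m/2 (P(m) = (-6 + (½)*(-4) + 3/2)*m + 25/8 = (-6 - 2 + 3*(½))*m + 25/8 = (-6 - 2 + 3/2)*m + 25/8 = -13*m/2 + 25/8 = 25/8 - 13*m/2)
Q = 164391/8 (Q = 111*(25/8 - 13/2*(-28)) = 111*(25/8 + 182) = 111*(1481/8) = 164391/8 ≈ 20549.)
1/Q = 1/(164391/8) = 8/164391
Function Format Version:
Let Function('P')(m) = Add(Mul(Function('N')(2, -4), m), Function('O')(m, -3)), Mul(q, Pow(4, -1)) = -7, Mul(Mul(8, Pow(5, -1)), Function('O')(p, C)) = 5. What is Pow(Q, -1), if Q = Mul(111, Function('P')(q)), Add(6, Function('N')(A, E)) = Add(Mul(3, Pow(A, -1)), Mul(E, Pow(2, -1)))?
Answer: Rational(8, 164391) ≈ 4.8664e-5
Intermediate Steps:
Function('O')(p, C) = Rational(25, 8) (Function('O')(p, C) = Mul(Rational(5, 8), 5) = Rational(25, 8))
Function('N')(A, E) = Add(-6, Mul(Rational(1, 2), E), Mul(3, Pow(A, -1))) (Function('N')(A, E) = Add(-6, Add(Mul(3, Pow(A, -1)), Mul(E, Pow(2, -1)))) = Add(-6, Add(Mul(3, Pow(A, -1)), Mul(E, Rational(1, 2)))) = Add(-6, Add(Mul(3, Pow(A, -1)), Mul(Rational(1, 2), E))) = Add(-6, Add(Mul(Rational(1, 2), E), Mul(3, Pow(A, -1)))) = Add(-6, Mul(Rational(1, 2), E), Mul(3, Pow(A, -1))))
q = -28 (q = Mul(4, -7) = -28)
Function('P')(m) = Add(Rational(25, 8), Mul(Rational(-13, 2), m)) (Function('P')(m) = Add(Mul(Add(-6, Mul(Rational(1, 2), -4), Mul(3, Pow(2, -1))), m), Rational(25, 8)) = Add(Mul(Add(-6, -2, Mul(3, Rational(1, 2))), m), Rational(25, 8)) = Add(Mul(Add(-6, -2, Rational(3, 2)), m), Rational(25, 8)) = Add(Mul(Rational(-13, 2), m), Rational(25, 8)) = Add(Rational(25, 8), Mul(Rational(-13, 2), m)))
Q = Rational(164391, 8) (Q = Mul(111, Add(Rational(25, 8), Mul(Rational(-13, 2), -28))) = Mul(111, Add(Rational(25, 8), 182)) = Mul(111, Rational(1481, 8)) = Rational(164391, 8) ≈ 20549.)
Pow(Q, -1) = Pow(Rational(164391, 8), -1) = Rational(8, 164391)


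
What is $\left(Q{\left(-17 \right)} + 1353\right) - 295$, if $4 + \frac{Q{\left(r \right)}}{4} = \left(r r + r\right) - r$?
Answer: $2198$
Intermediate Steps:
$Q{\left(r \right)} = -16 + 4 r^{2}$ ($Q{\left(r \right)} = -16 + 4 \left(\left(r r + r\right) - r\right) = -16 + 4 \left(\left(r^{2} + r\right) - r\right) = -16 + 4 \left(\left(r + r^{2}\right) - r\right) = -16 + 4 r^{2}$)
$\left(Q{\left(-17 \right)} + 1353\right) - 295 = \left(\left(-16 + 4 \left(-17\right)^{2}\right) + 1353\right) - 295 = \left(\left(-16 + 4 \cdot 289\right) + 1353\right) - 295 = \left(\left(-16 + 1156\right) + 1353\right) - 295 = \left(1140 + 1353\right) - 295 = 2493 - 295 = 2198$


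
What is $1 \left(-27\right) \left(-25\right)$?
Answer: $675$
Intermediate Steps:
$1 \left(-27\right) \left(-25\right) = \left(-27\right) \left(-25\right) = 675$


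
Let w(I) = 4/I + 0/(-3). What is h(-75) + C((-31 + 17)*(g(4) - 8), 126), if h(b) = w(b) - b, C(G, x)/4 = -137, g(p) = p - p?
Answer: -35479/75 ≈ -473.05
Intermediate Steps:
g(p) = 0
w(I) = 4/I (w(I) = 4/I + 0*(-1/3) = 4/I + 0 = 4/I)
C(G, x) = -548 (C(G, x) = 4*(-137) = -548)
h(b) = -b + 4/b (h(b) = 4/b - b = -b + 4/b)
h(-75) + C((-31 + 17)*(g(4) - 8), 126) = (-1*(-75) + 4/(-75)) - 548 = (75 + 4*(-1/75)) - 548 = (75 - 4/75) - 548 = 5621/75 - 548 = -35479/75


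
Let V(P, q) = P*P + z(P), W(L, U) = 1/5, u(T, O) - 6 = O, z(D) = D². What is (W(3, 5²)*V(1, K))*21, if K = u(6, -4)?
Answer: 42/5 ≈ 8.4000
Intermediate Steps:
u(T, O) = 6 + O
K = 2 (K = 6 - 4 = 2)
W(L, U) = ⅕
V(P, q) = 2*P² (V(P, q) = P*P + P² = P² + P² = 2*P²)
(W(3, 5²)*V(1, K))*21 = ((2*1²)/5)*21 = ((2*1)/5)*21 = ((⅕)*2)*21 = (⅖)*21 = 42/5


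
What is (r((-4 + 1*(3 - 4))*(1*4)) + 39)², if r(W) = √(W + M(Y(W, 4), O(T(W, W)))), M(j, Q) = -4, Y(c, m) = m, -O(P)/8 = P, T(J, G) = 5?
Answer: 1497 + 156*I*√6 ≈ 1497.0 + 382.12*I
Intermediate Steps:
O(P) = -8*P
r(W) = √(-4 + W) (r(W) = √(W - 4) = √(-4 + W))
(r((-4 + 1*(3 - 4))*(1*4)) + 39)² = (√(-4 + (-4 + 1*(3 - 4))*(1*4)) + 39)² = (√(-4 + (-4 + 1*(-1))*4) + 39)² = (√(-4 + (-4 - 1)*4) + 39)² = (√(-4 - 5*4) + 39)² = (√(-4 - 20) + 39)² = (√(-24) + 39)² = (2*I*√6 + 39)² = (39 + 2*I*√6)²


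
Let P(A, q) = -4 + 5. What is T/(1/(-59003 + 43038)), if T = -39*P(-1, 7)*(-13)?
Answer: -8094255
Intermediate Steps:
P(A, q) = 1
T = 507 (T = -39*1*(-13) = -39*(-13) = 507)
T/(1/(-59003 + 43038)) = 507/(1/(-59003 + 43038)) = 507/(1/(-15965)) = 507/(-1/15965) = 507*(-15965) = -8094255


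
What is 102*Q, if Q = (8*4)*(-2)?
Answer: -6528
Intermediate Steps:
Q = -64 (Q = 32*(-2) = -64)
102*Q = 102*(-64) = -6528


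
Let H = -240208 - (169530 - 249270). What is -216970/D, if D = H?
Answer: 108485/80234 ≈ 1.3521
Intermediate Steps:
H = -160468 (H = -240208 - 1*(-79740) = -240208 + 79740 = -160468)
D = -160468
-216970/D = -216970/(-160468) = -216970*(-1/160468) = 108485/80234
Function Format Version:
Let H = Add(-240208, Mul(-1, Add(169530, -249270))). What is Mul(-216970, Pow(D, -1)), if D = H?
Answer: Rational(108485, 80234) ≈ 1.3521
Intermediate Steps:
H = -160468 (H = Add(-240208, Mul(-1, -79740)) = Add(-240208, 79740) = -160468)
D = -160468
Mul(-216970, Pow(D, -1)) = Mul(-216970, Pow(-160468, -1)) = Mul(-216970, Rational(-1, 160468)) = Rational(108485, 80234)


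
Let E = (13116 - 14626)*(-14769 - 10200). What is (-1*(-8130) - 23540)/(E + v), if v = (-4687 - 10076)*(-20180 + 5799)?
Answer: -15410/250009893 ≈ -6.1638e-5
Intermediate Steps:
E = 37703190 (E = -1510*(-24969) = 37703190)
v = 212306703 (v = -14763*(-14381) = 212306703)
(-1*(-8130) - 23540)/(E + v) = (-1*(-8130) - 23540)/(37703190 + 212306703) = (8130 - 23540)/250009893 = -15410*1/250009893 = -15410/250009893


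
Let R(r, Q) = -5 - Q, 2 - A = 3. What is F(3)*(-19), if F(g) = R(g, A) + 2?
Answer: 38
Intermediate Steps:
A = -1 (A = 2 - 1*3 = 2 - 3 = -1)
F(g) = -2 (F(g) = (-5 - 1*(-1)) + 2 = (-5 + 1) + 2 = -4 + 2 = -2)
F(3)*(-19) = -2*(-19) = 38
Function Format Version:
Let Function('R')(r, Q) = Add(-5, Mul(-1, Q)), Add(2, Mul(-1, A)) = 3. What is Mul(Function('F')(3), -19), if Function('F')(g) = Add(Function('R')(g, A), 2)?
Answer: 38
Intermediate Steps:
A = -1 (A = Add(2, Mul(-1, 3)) = Add(2, -3) = -1)
Function('F')(g) = -2 (Function('F')(g) = Add(Add(-5, Mul(-1, -1)), 2) = Add(Add(-5, 1), 2) = Add(-4, 2) = -2)
Mul(Function('F')(3), -19) = Mul(-2, -19) = 38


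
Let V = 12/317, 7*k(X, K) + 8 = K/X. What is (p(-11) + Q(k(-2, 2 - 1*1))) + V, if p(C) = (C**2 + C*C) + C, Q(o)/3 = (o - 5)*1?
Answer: 942609/4438 ≈ 212.40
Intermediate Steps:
k(X, K) = -8/7 + K/(7*X) (k(X, K) = -8/7 + (K/X)/7 = -8/7 + K/(7*X))
Q(o) = -15 + 3*o (Q(o) = 3*((o - 5)*1) = 3*((-5 + o)*1) = 3*(-5 + o) = -15 + 3*o)
p(C) = C + 2*C**2 (p(C) = (C**2 + C**2) + C = 2*C**2 + C = C + 2*C**2)
V = 12/317 (V = 12*(1/317) = 12/317 ≈ 0.037855)
(p(-11) + Q(k(-2, 2 - 1*1))) + V = (-11*(1 + 2*(-11)) + (-15 + 3*((1/7)*((2 - 1*1) - 8*(-2))/(-2)))) + 12/317 = (-11*(1 - 22) + (-15 + 3*((1/7)*(-1/2)*((2 - 1) + 16)))) + 12/317 = (-11*(-21) + (-15 + 3*((1/7)*(-1/2)*(1 + 16)))) + 12/317 = (231 + (-15 + 3*((1/7)*(-1/2)*17))) + 12/317 = (231 + (-15 + 3*(-17/14))) + 12/317 = (231 + (-15 - 51/14)) + 12/317 = (231 - 261/14) + 12/317 = 2973/14 + 12/317 = 942609/4438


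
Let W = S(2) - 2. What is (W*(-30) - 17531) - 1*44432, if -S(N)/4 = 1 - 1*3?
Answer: -62143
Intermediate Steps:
S(N) = 8 (S(N) = -4*(1 - 1*3) = -4*(1 - 3) = -4*(-2) = 8)
W = 6 (W = 8 - 2 = 6)
(W*(-30) - 17531) - 1*44432 = (6*(-30) - 17531) - 1*44432 = (-180 - 17531) - 44432 = -17711 - 44432 = -62143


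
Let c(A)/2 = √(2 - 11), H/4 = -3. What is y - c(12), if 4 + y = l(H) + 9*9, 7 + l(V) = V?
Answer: 58 - 6*I ≈ 58.0 - 6.0*I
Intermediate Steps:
H = -12 (H = 4*(-3) = -12)
l(V) = -7 + V
c(A) = 6*I (c(A) = 2*√(2 - 11) = 2*√(-9) = 2*(3*I) = 6*I)
y = 58 (y = -4 + ((-7 - 12) + 9*9) = -4 + (-19 + 81) = -4 + 62 = 58)
y - c(12) = 58 - 6*I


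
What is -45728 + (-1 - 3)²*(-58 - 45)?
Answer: -47376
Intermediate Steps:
-45728 + (-1 - 3)²*(-58 - 45) = -45728 + (-4)²*(-103) = -45728 + 16*(-103) = -45728 - 1648 = -47376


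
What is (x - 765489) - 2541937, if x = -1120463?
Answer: -4427889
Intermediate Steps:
(x - 765489) - 2541937 = (-1120463 - 765489) - 2541937 = -1885952 - 2541937 = -4427889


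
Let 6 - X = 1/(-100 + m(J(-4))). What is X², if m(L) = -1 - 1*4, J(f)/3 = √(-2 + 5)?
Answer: 398161/11025 ≈ 36.114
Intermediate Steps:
J(f) = 3*√3 (J(f) = 3*√(-2 + 5) = 3*√3)
m(L) = -5 (m(L) = -1 - 4 = -5)
X = 631/105 (X = 6 - 1/(-100 - 5) = 6 - 1/(-105) = 6 - 1*(-1/105) = 6 + 1/105 = 631/105 ≈ 6.0095)
X² = (631/105)² = 398161/11025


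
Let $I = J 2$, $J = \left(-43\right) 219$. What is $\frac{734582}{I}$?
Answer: $- \frac{367291}{9417} \approx -39.003$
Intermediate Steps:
$J = -9417$
$I = -18834$ ($I = \left(-9417\right) 2 = -18834$)
$\frac{734582}{I} = \frac{734582}{-18834} = 734582 \left(- \frac{1}{18834}\right) = - \frac{367291}{9417}$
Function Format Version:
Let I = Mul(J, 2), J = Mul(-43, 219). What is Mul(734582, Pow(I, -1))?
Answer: Rational(-367291, 9417) ≈ -39.003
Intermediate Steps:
J = -9417
I = -18834 (I = Mul(-9417, 2) = -18834)
Mul(734582, Pow(I, -1)) = Mul(734582, Pow(-18834, -1)) = Mul(734582, Rational(-1, 18834)) = Rational(-367291, 9417)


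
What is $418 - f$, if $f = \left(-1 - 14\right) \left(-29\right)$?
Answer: $-17$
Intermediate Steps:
$f = 435$ ($f = \left(-15\right) \left(-29\right) = 435$)
$418 - f = 418 - 435 = -17$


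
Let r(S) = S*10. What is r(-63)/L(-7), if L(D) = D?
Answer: 90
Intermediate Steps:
r(S) = 10*S
r(-63)/L(-7) = (10*(-63))/(-7) = -630*(-⅐) = 90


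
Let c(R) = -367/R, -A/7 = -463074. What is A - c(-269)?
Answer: 871967975/269 ≈ 3.2415e+6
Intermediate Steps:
A = 3241518 (A = -7*(-463074) = 3241518)
A - c(-269) = 3241518 - (-367)/(-269) = 3241518 - (-367)*(-1)/269 = 3241518 - 1*367/269 = 3241518 - 367/269 = 871967975/269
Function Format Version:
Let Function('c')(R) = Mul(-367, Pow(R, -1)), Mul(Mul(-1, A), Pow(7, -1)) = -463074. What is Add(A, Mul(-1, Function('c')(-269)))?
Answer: Rational(871967975, 269) ≈ 3.2415e+6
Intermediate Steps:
A = 3241518 (A = Mul(-7, -463074) = 3241518)
Add(A, Mul(-1, Function('c')(-269))) = Add(3241518, Mul(-1, Mul(-367, Pow(-269, -1)))) = Add(3241518, Mul(-1, Mul(-367, Rational(-1, 269)))) = Add(3241518, Mul(-1, Rational(367, 269))) = Add(3241518, Rational(-367, 269)) = Rational(871967975, 269)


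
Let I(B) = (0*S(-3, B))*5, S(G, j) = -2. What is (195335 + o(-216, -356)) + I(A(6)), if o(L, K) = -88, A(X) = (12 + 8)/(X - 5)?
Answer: 195247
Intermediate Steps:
A(X) = 20/(-5 + X)
I(B) = 0 (I(B) = (0*(-2))*5 = 0*5 = 0)
(195335 + o(-216, -356)) + I(A(6)) = (195335 - 88) + 0 = 195247 + 0 = 195247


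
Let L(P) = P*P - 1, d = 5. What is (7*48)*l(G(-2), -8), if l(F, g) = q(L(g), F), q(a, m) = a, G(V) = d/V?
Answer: 21168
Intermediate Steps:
G(V) = 5/V
L(P) = -1 + P² (L(P) = P² - 1 = -1 + P²)
l(F, g) = -1 + g²
(7*48)*l(G(-2), -8) = (7*48)*(-1 + (-8)²) = 336*(-1 + 64) = 336*63 = 21168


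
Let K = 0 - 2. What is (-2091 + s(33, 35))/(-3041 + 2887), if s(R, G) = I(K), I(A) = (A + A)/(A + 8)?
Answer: 6275/462 ≈ 13.582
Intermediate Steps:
K = -2
I(A) = 2*A/(8 + A) (I(A) = (2*A)/(8 + A) = 2*A/(8 + A))
s(R, G) = -2/3 (s(R, G) = 2*(-2)/(8 - 2) = 2*(-2)/6 = 2*(-2)*(1/6) = -2/3)
(-2091 + s(33, 35))/(-3041 + 2887) = (-2091 - 2/3)/(-3041 + 2887) = -6275/3/(-154) = -6275/3*(-1/154) = 6275/462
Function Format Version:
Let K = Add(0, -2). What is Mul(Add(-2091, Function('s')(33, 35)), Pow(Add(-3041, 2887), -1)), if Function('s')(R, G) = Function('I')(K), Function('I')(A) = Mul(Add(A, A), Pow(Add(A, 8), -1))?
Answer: Rational(6275, 462) ≈ 13.582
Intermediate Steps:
K = -2
Function('I')(A) = Mul(2, A, Pow(Add(8, A), -1)) (Function('I')(A) = Mul(Mul(2, A), Pow(Add(8, A), -1)) = Mul(2, A, Pow(Add(8, A), -1)))
Function('s')(R, G) = Rational(-2, 3) (Function('s')(R, G) = Mul(2, -2, Pow(Add(8, -2), -1)) = Mul(2, -2, Pow(6, -1)) = Mul(2, -2, Rational(1, 6)) = Rational(-2, 3))
Mul(Add(-2091, Function('s')(33, 35)), Pow(Add(-3041, 2887), -1)) = Mul(Add(-2091, Rational(-2, 3)), Pow(Add(-3041, 2887), -1)) = Mul(Rational(-6275, 3), Pow(-154, -1)) = Mul(Rational(-6275, 3), Rational(-1, 154)) = Rational(6275, 462)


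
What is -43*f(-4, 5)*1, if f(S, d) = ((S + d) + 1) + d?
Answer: -301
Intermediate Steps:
f(S, d) = 1 + S + 2*d (f(S, d) = (1 + S + d) + d = 1 + S + 2*d)
-43*f(-4, 5)*1 = -43*(1 - 4 + 2*5)*1 = -43*(1 - 4 + 10)*1 = -43*7*1 = -301*1 = -301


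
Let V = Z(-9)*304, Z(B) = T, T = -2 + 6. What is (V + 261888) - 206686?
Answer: 56418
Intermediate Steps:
T = 4
Z(B) = 4
V = 1216 (V = 4*304 = 1216)
(V + 261888) - 206686 = (1216 + 261888) - 206686 = 263104 - 206686 = 56418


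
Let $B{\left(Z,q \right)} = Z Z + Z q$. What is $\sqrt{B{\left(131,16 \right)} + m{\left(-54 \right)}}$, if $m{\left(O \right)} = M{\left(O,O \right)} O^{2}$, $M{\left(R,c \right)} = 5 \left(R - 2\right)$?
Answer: $i \sqrt{797223} \approx 892.87 i$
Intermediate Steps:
$M{\left(R,c \right)} = -10 + 5 R$ ($M{\left(R,c \right)} = 5 \left(-2 + R\right) = -10 + 5 R$)
$m{\left(O \right)} = O^{2} \left(-10 + 5 O\right)$ ($m{\left(O \right)} = \left(-10 + 5 O\right) O^{2} = O^{2} \left(-10 + 5 O\right)$)
$B{\left(Z,q \right)} = Z^{2} + Z q$
$\sqrt{B{\left(131,16 \right)} + m{\left(-54 \right)}} = \sqrt{131 \left(131 + 16\right) + 5 \left(-54\right)^{2} \left(-2 - 54\right)} = \sqrt{131 \cdot 147 + 5 \cdot 2916 \left(-56\right)} = \sqrt{19257 - 816480} = \sqrt{-797223} = i \sqrt{797223}$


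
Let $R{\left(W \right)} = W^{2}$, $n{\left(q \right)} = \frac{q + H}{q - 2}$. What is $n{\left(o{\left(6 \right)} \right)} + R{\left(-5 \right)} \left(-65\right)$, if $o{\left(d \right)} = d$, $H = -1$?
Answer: $- \frac{6495}{4} \approx -1623.8$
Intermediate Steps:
$n{\left(q \right)} = \frac{-1 + q}{-2 + q}$ ($n{\left(q \right)} = \frac{q - 1}{q - 2} = \frac{-1 + q}{-2 + q}$)
$n{\left(o{\left(6 \right)} \right)} + R{\left(-5 \right)} \left(-65\right) = \frac{-1 + 6}{-2 + 6} + \left(-5\right)^{2} \left(-65\right) = \frac{1}{4} \cdot 5 + 25 \left(-65\right) = \frac{1}{4} \cdot 5 - 1625 = \frac{5}{4} - 1625 = - \frac{6495}{4}$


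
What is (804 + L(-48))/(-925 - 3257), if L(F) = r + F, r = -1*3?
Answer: -251/1394 ≈ -0.18006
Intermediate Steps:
r = -3
L(F) = -3 + F
(804 + L(-48))/(-925 - 3257) = (804 + (-3 - 48))/(-925 - 3257) = (804 - 51)/(-4182) = 753*(-1/4182) = -251/1394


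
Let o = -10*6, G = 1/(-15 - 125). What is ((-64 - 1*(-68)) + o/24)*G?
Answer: -3/280 ≈ -0.010714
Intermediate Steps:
G = -1/140 (G = 1/(-140) = -1/140 ≈ -0.0071429)
o = -60
((-64 - 1*(-68)) + o/24)*G = ((-64 - 1*(-68)) - 60/24)*(-1/140) = ((-64 + 68) - 60*1/24)*(-1/140) = (4 - 5/2)*(-1/140) = (3/2)*(-1/140) = -3/280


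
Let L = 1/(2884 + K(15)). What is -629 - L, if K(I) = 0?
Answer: -1814037/2884 ≈ -629.00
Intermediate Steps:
L = 1/2884 (L = 1/(2884 + 0) = 1/2884 ≈ 0.00034674)
-629 - L = -629 - 1*1/2884 = -629 - 1/2884 = -1814037/2884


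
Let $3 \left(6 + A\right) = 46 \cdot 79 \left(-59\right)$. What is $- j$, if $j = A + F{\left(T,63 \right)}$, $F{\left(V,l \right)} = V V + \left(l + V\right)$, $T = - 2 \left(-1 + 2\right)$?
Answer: $\frac{214229}{3} \approx 71410.0$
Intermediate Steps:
$T = -2$ ($T = \left(-2\right) 1 = -2$)
$F{\left(V,l \right)} = V + l + V^{2}$ ($F{\left(V,l \right)} = V^{2} + \left(V + l\right) = V + l + V^{2}$)
$A = - \frac{214424}{3}$ ($A = -6 + \frac{46 \cdot 79 \left(-59\right)}{3} = -6 + \frac{3634 \left(-59\right)}{3} = -6 + \frac{1}{3} \left(-214406\right) = -6 - \frac{214406}{3} = - \frac{214424}{3} \approx -71475.0$)
$j = - \frac{214229}{3}$ ($j = - \frac{214424}{3} + \left(-2 + 63 + \left(-2\right)^{2}\right) = - \frac{214424}{3} + \left(-2 + 63 + 4\right) = - \frac{214424}{3} + 65 = - \frac{214229}{3} \approx -71410.0$)
$- j = \left(-1\right) \left(- \frac{214229}{3}\right) = \frac{214229}{3}$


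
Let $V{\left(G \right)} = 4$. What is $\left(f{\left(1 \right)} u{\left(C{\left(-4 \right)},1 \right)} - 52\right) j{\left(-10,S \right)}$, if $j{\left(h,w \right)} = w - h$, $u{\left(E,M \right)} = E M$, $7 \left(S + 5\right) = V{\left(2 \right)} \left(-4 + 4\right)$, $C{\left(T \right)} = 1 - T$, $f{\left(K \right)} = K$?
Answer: $-235$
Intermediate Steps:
$S = -5$ ($S = -5 + \frac{4 \left(-4 + 4\right)}{7} = -5 + \frac{4 \cdot 0}{7} = -5 + \frac{1}{7} \cdot 0 = -5 + 0 = -5$)
$\left(f{\left(1 \right)} u{\left(C{\left(-4 \right)},1 \right)} - 52\right) j{\left(-10,S \right)} = \left(1 \left(1 - -4\right) 1 - 52\right) \left(-5 - -10\right) = \left(1 \left(1 + 4\right) 1 - 52\right) \left(-5 + 10\right) = \left(1 \cdot 5 \cdot 1 - 52\right) 5 = \left(1 \cdot 5 - 52\right) 5 = \left(5 - 52\right) 5 = \left(-47\right) 5 = -235$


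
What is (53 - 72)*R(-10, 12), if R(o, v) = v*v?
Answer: -2736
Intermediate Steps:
R(o, v) = v²
(53 - 72)*R(-10, 12) = (53 - 72)*12² = -19*144 = -2736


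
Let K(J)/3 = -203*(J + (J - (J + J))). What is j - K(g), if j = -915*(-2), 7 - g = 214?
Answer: 1830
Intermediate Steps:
g = -207 (g = 7 - 1*214 = 7 - 214 = -207)
j = 1830
K(J) = 0 (K(J) = 3*(-203*(J + (J - (J + J)))) = 3*(-203*(J + (J - 2*J))) = 3*(-203*(J - J)) = 3*(-203*0) = 3*0 = 0)
j - K(g) = 1830 - 1*0 = 1830 + 0 = 1830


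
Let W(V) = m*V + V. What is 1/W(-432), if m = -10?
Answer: 1/3888 ≈ 0.00025720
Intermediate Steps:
W(V) = -9*V (W(V) = -10*V + V = -9*V)
1/W(-432) = 1/(-9*(-432)) = 1/3888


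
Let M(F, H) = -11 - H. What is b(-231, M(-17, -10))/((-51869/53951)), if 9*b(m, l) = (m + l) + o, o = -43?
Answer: 14836525/466821 ≈ 31.782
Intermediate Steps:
b(m, l) = -43/9 + l/9 + m/9 (b(m, l) = ((m + l) - 43)/9 = ((l + m) - 43)/9 = (-43 + l + m)/9 = -43/9 + l/9 + m/9)
b(-231, M(-17, -10))/((-51869/53951)) = (-43/9 + (-11 - 1*(-10))/9 + (1/9)*(-231))/((-51869/53951)) = (-43/9 + (-11 + 10)/9 - 77/3)/((-51869*1/53951)) = (-43/9 + (1/9)*(-1) - 77/3)/(-51869/53951) = (-43/9 - 1/9 - 77/3)*(-53951/51869) = -275/9*(-53951/51869) = 14836525/466821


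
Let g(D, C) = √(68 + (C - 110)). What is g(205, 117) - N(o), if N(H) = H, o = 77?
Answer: -77 + 5*√3 ≈ -68.340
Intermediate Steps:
g(D, C) = √(-42 + C) (g(D, C) = √(68 + (-110 + C)) = √(-42 + C))
g(205, 117) - N(o) = √(-42 + 117) - 1*77 = √75 - 77 = 5*√3 - 77 = -77 + 5*√3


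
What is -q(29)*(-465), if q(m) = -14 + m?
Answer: 6975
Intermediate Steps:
-q(29)*(-465) = -(-14 + 29)*(-465) = -1*15*(-465) = -15*(-465) = 6975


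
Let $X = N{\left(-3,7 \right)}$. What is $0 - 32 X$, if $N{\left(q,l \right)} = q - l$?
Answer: $320$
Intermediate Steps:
$X = -10$ ($X = -3 - 7 = -10$)
$0 - 32 X = 0 - -320 = 0 + 320 = 320$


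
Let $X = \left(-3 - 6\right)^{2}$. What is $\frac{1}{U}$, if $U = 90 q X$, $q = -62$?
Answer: $- \frac{1}{451980} \approx -2.2125 \cdot 10^{-6}$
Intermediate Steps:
$X = 81$ ($X = \left(-3 - 6\right)^{2} = \left(-9\right)^{2} = 81$)
$U = -451980$ ($U = 90 \left(-62\right) 81 = \left(-5580\right) 81 = -451980$)
$\frac{1}{U} = \frac{1}{-451980} = - \frac{1}{451980}$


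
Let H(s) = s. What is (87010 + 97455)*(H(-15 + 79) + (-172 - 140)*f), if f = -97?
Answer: 5594454520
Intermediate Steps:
(87010 + 97455)*(H(-15 + 79) + (-172 - 140)*f) = (87010 + 97455)*((-15 + 79) + (-172 - 140)*(-97)) = 184465*(64 - 312*(-97)) = 184465*(64 + 30264) = 184465*30328 = 5594454520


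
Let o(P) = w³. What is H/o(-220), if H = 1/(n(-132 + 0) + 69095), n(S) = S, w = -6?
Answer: -1/14896008 ≈ -6.7132e-8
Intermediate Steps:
o(P) = -216 (o(P) = (-6)³ = -216)
H = 1/68963 (H = 1/((-132 + 0) + 69095) = 1/(-132 + 69095) = 1/68963 ≈ 1.4501e-5)
H/o(-220) = (1/68963)/(-216) = (1/68963)*(-1/216) = -1/14896008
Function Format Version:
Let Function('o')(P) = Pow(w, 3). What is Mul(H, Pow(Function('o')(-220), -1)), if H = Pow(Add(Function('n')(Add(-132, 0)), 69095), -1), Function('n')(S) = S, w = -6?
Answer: Rational(-1, 14896008) ≈ -6.7132e-8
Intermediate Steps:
Function('o')(P) = -216 (Function('o')(P) = Pow(-6, 3) = -216)
H = Rational(1, 68963) (H = Pow(Add(Add(-132, 0), 69095), -1) = Pow(Add(-132, 69095), -1) = Pow(68963, -1) = Rational(1, 68963) ≈ 1.4501e-5)
Mul(H, Pow(Function('o')(-220), -1)) = Mul(Rational(1, 68963), Pow(-216, -1)) = Mul(Rational(1, 68963), Rational(-1, 216)) = Rational(-1, 14896008)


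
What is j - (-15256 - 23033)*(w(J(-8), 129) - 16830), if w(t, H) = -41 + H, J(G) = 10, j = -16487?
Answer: -641050925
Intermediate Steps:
j - (-15256 - 23033)*(w(J(-8), 129) - 16830) = -16487 - (-15256 - 23033)*((-41 + 129) - 16830) = -16487 - (-38289)*(88 - 16830) = -16487 - (-38289)*(-16742) = -16487 - 1*641034438 = -16487 - 641034438 = -641050925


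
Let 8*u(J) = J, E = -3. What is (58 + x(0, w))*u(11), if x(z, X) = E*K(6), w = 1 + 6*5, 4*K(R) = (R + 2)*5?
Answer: 77/2 ≈ 38.500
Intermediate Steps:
u(J) = J/8
K(R) = 5/2 + 5*R/4 (K(R) = ((R + 2)*5)/4 = ((2 + R)*5)/4 = (10 + 5*R)/4 = 5/2 + 5*R/4)
w = 31 (w = 1 + 30 = 31)
x(z, X) = -30 (x(z, X) = -3*(5/2 + (5/4)*6) = -3*(5/2 + 15/2) = -3*10 = -30)
(58 + x(0, w))*u(11) = (58 - 30)*((⅛)*11) = 28*(11/8) = 77/2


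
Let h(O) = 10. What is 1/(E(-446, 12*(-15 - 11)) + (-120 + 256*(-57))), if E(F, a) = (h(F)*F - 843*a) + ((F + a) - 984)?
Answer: 1/242102 ≈ 4.1305e-6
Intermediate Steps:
E(F, a) = -984 - 842*a + 11*F (E(F, a) = (10*F - 843*a) + ((F + a) - 984) = (-843*a + 10*F) + (-984 + F + a) = -984 - 842*a + 11*F)
1/(E(-446, 12*(-15 - 11)) + (-120 + 256*(-57))) = 1/((-984 - 10104*(-15 - 11) + 11*(-446)) + (-120 + 256*(-57))) = 1/((-984 - 10104*(-26) - 4906) + (-120 - 14592)) = 1/((-984 - 842*(-312) - 4906) - 14712) = 1/((-984 + 262704 - 4906) - 14712) = 1/(256814 - 14712) = 1/242102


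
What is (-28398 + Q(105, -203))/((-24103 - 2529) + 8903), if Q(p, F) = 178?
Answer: 28220/17729 ≈ 1.5917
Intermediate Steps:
(-28398 + Q(105, -203))/((-24103 - 2529) + 8903) = (-28398 + 178)/((-24103 - 2529) + 8903) = -28220/(-26632 + 8903) = -28220/(-17729) = -28220*(-1/17729) = 28220/17729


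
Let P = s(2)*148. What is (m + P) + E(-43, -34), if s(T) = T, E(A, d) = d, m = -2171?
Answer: -1909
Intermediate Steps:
P = 296 (P = 2*148 = 296)
(m + P) + E(-43, -34) = (-2171 + 296) - 34 = -1875 - 34 = -1909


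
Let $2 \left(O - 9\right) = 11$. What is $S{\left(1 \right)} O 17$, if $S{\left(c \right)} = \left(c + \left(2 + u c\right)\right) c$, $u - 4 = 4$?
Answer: $\frac{5423}{2} \approx 2711.5$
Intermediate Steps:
$u = 8$ ($u = 4 + 4 = 8$)
$S{\left(c \right)} = c \left(2 + 9 c\right)$ ($S{\left(c \right)} = \left(c + \left(2 + 8 c\right)\right) c = \left(2 + 9 c\right) c = c \left(2 + 9 c\right)$)
$O = \frac{29}{2}$ ($O = 9 + \frac{1}{2} \cdot 11 = 9 + \frac{11}{2} = \frac{29}{2} \approx 14.5$)
$S{\left(1 \right)} O 17 = 1 \left(2 + 9 \cdot 1\right) \frac{29}{2} \cdot 17 = 1 \left(2 + 9\right) \frac{29}{2} \cdot 17 = 1 \cdot 11 \cdot \frac{29}{2} \cdot 17 = 11 \cdot \frac{29}{2} \cdot 17 = \frac{319}{2} \cdot 17 = \frac{5423}{2}$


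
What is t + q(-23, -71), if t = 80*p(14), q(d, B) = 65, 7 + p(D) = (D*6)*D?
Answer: 93585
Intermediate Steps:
p(D) = -7 + 6*D² (p(D) = -7 + (D*6)*D = -7 + (6*D)*D = -7 + 6*D²)
t = 93520 (t = 80*(-7 + 6*14²) = 80*(-7 + 6*196) = 80*(-7 + 1176) = 80*1169 = 93520)
t + q(-23, -71) = 93520 + 65 = 93585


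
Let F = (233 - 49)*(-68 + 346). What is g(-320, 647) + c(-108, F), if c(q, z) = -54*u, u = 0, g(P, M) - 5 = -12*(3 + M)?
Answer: -7795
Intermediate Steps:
g(P, M) = -31 - 12*M (g(P, M) = 5 - 12*(3 + M) = 5 + (-36 - 12*M) = -31 - 12*M)
F = 51152 (F = 184*278 = 51152)
c(q, z) = 0 (c(q, z) = -54*0 = 0)
g(-320, 647) + c(-108, F) = (-31 - 12*647) + 0 = (-31 - 7764) + 0 = -7795 + 0 = -7795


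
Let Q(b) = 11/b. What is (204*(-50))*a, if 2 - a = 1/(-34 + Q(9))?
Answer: -1221960/59 ≈ -20711.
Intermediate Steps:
a = 599/295 (a = 2 - 1/(-34 + 11/9) = 2 - 1/(-295/9) = 2 - 1*(-9/295) = 2 + 9/295 = 599/295 ≈ 2.0305)
(204*(-50))*a = (204*(-50))*(599/295) = -10200*599/295 = -1221960/59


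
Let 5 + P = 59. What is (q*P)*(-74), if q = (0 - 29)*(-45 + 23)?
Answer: -2549448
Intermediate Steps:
P = 54 (P = -5 + 59 = 54)
q = 638 (q = -29*(-22) = 638)
(q*P)*(-74) = (638*54)*(-74) = 34452*(-74) = -2549448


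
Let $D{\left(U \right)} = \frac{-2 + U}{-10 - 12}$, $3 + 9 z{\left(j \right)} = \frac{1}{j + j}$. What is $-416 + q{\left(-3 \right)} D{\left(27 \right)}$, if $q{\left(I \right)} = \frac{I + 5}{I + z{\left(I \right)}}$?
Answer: $- \frac{826906}{1991} \approx -415.32$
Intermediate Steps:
$z{\left(j \right)} = - \frac{1}{3} + \frac{1}{18 j}$ ($z{\left(j \right)} = - \frac{1}{3} + \frac{1}{9 \left(j + j\right)} = - \frac{1}{3} + \frac{1}{9 \cdot 2 j} = - \frac{1}{3} + \frac{\frac{1}{2} \frac{1}{j}}{9} = - \frac{1}{3} + \frac{1}{18 j}$)
$D{\left(U \right)} = \frac{1}{11} - \frac{U}{22}$ ($D{\left(U \right)} = \frac{-2 + U}{-22} = \left(-2 + U\right) \left(- \frac{1}{22}\right) = \frac{1}{11} - \frac{U}{22}$)
$q{\left(I \right)} = \frac{5 + I}{I + \frac{1 - 6 I}{18 I}}$ ($q{\left(I \right)} = \frac{I + 5}{I + \frac{1 - 6 I}{18 I}} = \frac{5 + I}{I + \frac{1 - 6 I}{18 I}}$)
$-416 + q{\left(-3 \right)} D{\left(27 \right)} = -416 + 18 \left(-3\right) \frac{1}{1 - -18 + 18 \left(-3\right)^{2}} \left(5 - 3\right) \left(\frac{1}{11} - \frac{27}{22}\right) = -416 + 18 \left(-3\right) \frac{1}{1 + 18 + 18 \cdot 9} \cdot 2 \left(\frac{1}{11} - \frac{27}{22}\right) = -416 + 18 \left(-3\right) \frac{1}{1 + 18 + 162} \cdot 2 \left(- \frac{25}{22}\right) = -416 + 18 \left(-3\right) \frac{1}{181} \cdot 2 \left(- \frac{25}{22}\right) = -416 - - \frac{1350}{1991} = -416 + \frac{1350}{1991} = - \frac{826906}{1991}$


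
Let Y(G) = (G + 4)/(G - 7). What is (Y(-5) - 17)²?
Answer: 41209/144 ≈ 286.17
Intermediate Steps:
Y(G) = (4 + G)/(-7 + G)
(Y(-5) - 17)² = ((4 - 5)/(-7 - 5) - 17)² = (-1/(-12) - 17)² = (-1/12*(-1) - 17)² = (1/12 - 17)² = (-203/12)² = 41209/144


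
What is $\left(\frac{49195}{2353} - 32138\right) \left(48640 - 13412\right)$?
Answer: $- \frac{2662233471332}{2353} \approx -1.1314 \cdot 10^{9}$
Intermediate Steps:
$\left(\frac{49195}{2353} - 32138\right) \left(48640 - 13412\right) = \left(49195 \cdot \frac{1}{2353} - 32138\right) 35228 = \left(\frac{49195}{2353} - 32138\right) 35228 = \left(- \frac{75571519}{2353}\right) 35228 = - \frac{2662233471332}{2353}$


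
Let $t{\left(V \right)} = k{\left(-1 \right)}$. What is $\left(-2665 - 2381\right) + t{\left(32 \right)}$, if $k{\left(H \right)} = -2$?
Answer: $-5048$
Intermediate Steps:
$t{\left(V \right)} = -2$
$\left(-2665 - 2381\right) + t{\left(32 \right)} = \left(-2665 - 2381\right) - 2 = -5046 - 2 = -5048$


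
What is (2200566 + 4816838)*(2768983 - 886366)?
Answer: 13211084066268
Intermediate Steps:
(2200566 + 4816838)*(2768983 - 886366) = 7017404*1882617 = 13211084066268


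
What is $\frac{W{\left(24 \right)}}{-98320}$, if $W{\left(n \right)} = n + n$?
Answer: $- \frac{3}{6145} \approx -0.0004882$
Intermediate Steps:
$W{\left(n \right)} = 2 n$
$\frac{W{\left(24 \right)}}{-98320} = \frac{2 \cdot 24}{-98320} = 48 \left(- \frac{1}{98320}\right) = - \frac{3}{6145}$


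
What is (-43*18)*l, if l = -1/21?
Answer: 258/7 ≈ 36.857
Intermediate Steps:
l = -1/21 (l = -1*1/21 = -1/21 ≈ -0.047619)
(-43*18)*l = -43*18*(-1/21) = -774*(-1/21) = 258/7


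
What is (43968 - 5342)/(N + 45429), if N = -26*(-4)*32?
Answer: 38626/48757 ≈ 0.79221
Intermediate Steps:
N = 3328 (N = 104*32 = 3328)
(43968 - 5342)/(N + 45429) = (43968 - 5342)/(3328 + 45429) = 38626/48757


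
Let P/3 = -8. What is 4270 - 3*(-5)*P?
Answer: 3910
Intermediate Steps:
P = -24 (P = 3*(-8) = -24)
4270 - 3*(-5)*P = 4270 - 3*(-5)*(-24) = 4270 - (-15)*(-24) = 4270 - 1*360 = 4270 - 360 = 3910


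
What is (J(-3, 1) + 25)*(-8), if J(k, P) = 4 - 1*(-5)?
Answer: -272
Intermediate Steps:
J(k, P) = 9 (J(k, P) = 4 + 5 = 9)
(J(-3, 1) + 25)*(-8) = (9 + 25)*(-8) = 34*(-8) = -272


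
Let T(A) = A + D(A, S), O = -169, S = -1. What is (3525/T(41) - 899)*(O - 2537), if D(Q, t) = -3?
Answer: 41451861/19 ≈ 2.1817e+6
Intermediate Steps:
T(A) = -3 + A (T(A) = A - 3 = -3 + A)
(3525/T(41) - 899)*(O - 2537) = (3525/(-3 + 41) - 899)*(-169 - 2537) = (3525/38 - 899)*(-2706) = -30637/38*(-2706) = 41451861/19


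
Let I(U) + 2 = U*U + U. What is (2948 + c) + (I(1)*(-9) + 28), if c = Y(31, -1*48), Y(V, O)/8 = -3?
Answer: 2952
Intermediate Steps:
I(U) = -2 + U + U**2 (I(U) = -2 + (U*U + U) = -2 + (U**2 + U) = -2 + (U + U**2) = -2 + U + U**2)
Y(V, O) = -24 (Y(V, O) = 8*(-3) = -24)
c = -24
(2948 + c) + (I(1)*(-9) + 28) = (2948 - 24) + ((-2 + 1 + 1**2)*(-9) + 28) = 2924 + ((-2 + 1 + 1)*(-9) + 28) = 2924 + (0*(-9) + 28) = 2924 + (0 + 28) = 2924 + 28 = 2952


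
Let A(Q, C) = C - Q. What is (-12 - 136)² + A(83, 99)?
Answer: 21920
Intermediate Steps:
(-12 - 136)² + A(83, 99) = (-12 - 136)² + (99 - 1*83) = (-148)² + (99 - 83) = 21904 + 16 = 21920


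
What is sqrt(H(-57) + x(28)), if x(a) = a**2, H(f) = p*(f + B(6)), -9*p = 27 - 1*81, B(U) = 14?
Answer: sqrt(526) ≈ 22.935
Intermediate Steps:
p = 6 (p = -(27 - 1*81)/9 = -(27 - 81)/9 = -1/9*(-54) = 6)
H(f) = 84 + 6*f (H(f) = 6*(f + 14) = 6*(14 + f) = 84 + 6*f)
sqrt(H(-57) + x(28)) = sqrt((84 + 6*(-57)) + 28**2) = sqrt((84 - 342) + 784) = sqrt(-258 + 784) = sqrt(526)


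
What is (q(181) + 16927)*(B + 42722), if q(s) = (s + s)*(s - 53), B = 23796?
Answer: 4208128234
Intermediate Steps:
q(s) = 2*s*(-53 + s) (q(s) = (2*s)*(-53 + s) = 2*s*(-53 + s))
(q(181) + 16927)*(B + 42722) = (2*181*(-53 + 181) + 16927)*(23796 + 42722) = (2*181*128 + 16927)*66518 = (46336 + 16927)*66518 = 63263*66518 = 4208128234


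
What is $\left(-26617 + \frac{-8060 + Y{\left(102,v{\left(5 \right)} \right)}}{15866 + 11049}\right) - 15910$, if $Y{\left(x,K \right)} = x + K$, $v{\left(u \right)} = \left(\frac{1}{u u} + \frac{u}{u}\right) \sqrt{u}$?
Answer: $- \frac{1144622163}{26915} + \frac{26 \sqrt{5}}{672875} \approx -42527.0$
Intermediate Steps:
$v{\left(u \right)} = \sqrt{u} \left(1 + \frac{1}{u^{2}}\right)$ ($v{\left(u \right)} = \left(\frac{1}{u^{2}} + 1\right) \sqrt{u} = \left(1 + \frac{1}{u^{2}}\right) \sqrt{u} = \sqrt{u} \left(1 + \frac{1}{u^{2}}\right)$)
$Y{\left(x,K \right)} = K + x$
$\left(-26617 + \frac{-8060 + Y{\left(102,v{\left(5 \right)} \right)}}{15866 + 11049}\right) - 15910 = \left(-26617 + \frac{-8060 + \left(\frac{1 + 5^{2}}{5 \sqrt{5}} + 102\right)}{15866 + 11049}\right) - 15910 = \left(-26617 + \frac{-8060 + \left(\frac{\sqrt{5}}{25} \left(1 + 25\right) + 102\right)}{26915}\right) - 15910 = \left(-26617 + \left(-8060 + \left(\frac{\sqrt{5}}{25} \cdot 26 + 102\right)\right) \frac{1}{26915}\right) - 15910 = \left(-26617 + \left(-8060 + \left(\frac{26 \sqrt{5}}{25} + 102\right)\right) \frac{1}{26915}\right) - 15910 = \left(-26617 + \left(-8060 + \left(102 + \frac{26 \sqrt{5}}{25}\right)\right) \frac{1}{26915}\right) - 15910 = \left(-26617 + \left(-7958 + \frac{26 \sqrt{5}}{25}\right) \frac{1}{26915}\right) - 15910 = \left(-26617 - \left(\frac{7958}{26915} - \frac{26 \sqrt{5}}{672875}\right)\right) - 15910 = \left(- \frac{716404513}{26915} + \frac{26 \sqrt{5}}{672875}\right) - 15910 = - \frac{1144622163}{26915} + \frac{26 \sqrt{5}}{672875}$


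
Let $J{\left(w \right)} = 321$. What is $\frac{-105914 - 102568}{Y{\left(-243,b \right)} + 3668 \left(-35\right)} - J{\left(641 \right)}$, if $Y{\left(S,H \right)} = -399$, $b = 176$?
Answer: $- \frac{41129577}{128779} \approx -319.38$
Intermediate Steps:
$\frac{-105914 - 102568}{Y{\left(-243,b \right)} + 3668 \left(-35\right)} - J{\left(641 \right)} = \frac{-105914 - 102568}{-399 + 3668 \left(-35\right)} - 321 = - \frac{208482}{-399 - 128380} - 321 = - \frac{208482}{-128779} - 321 = \left(-208482\right) \left(- \frac{1}{128779}\right) - 321 = \frac{208482}{128779} - 321 = - \frac{41129577}{128779}$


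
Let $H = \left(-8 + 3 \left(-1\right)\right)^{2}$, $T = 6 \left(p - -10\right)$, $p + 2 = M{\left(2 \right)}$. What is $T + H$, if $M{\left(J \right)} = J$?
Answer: $181$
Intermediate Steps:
$p = 0$ ($p = -2 + 2 = 0$)
$T = 60$ ($T = 6 \left(0 - -10\right) = 6 \left(0 + 10\right) = 6 \cdot 10 = 60$)
$H = 121$ ($H = \left(-8 - 3\right)^{2} = \left(-11\right)^{2} = 121$)
$T + H = 60 + 121 = 181$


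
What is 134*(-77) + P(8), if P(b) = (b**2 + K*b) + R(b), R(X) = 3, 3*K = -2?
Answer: -30769/3 ≈ -10256.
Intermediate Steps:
K = -2/3 (K = (1/3)*(-2) = -2/3 ≈ -0.66667)
P(b) = 3 + b**2 - 2*b/3 (P(b) = (b**2 - 2*b/3) + 3 = 3 + b**2 - 2*b/3)
134*(-77) + P(8) = 134*(-77) + (3 + 8**2 - 2/3*8) = -10318 + (3 + 64 - 16/3) = -10318 + 185/3 = -30769/3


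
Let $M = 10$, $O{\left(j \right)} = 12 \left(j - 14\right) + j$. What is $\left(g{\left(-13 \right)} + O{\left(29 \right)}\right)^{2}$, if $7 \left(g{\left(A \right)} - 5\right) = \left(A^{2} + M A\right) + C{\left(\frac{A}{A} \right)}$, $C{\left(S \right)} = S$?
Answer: $\frac{2365444}{49} \approx 48274.0$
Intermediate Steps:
$O{\left(j \right)} = -168 + 13 j$ ($O{\left(j \right)} = 12 \left(-14 + j\right) + j = \left(-168 + 12 j\right) + j = -168 + 13 j$)
$g{\left(A \right)} = \frac{36}{7} + \frac{A^{2}}{7} + \frac{10 A}{7}$ ($g{\left(A \right)} = 5 + \frac{\left(A^{2} + 10 A\right) + \frac{A}{A}}{7} = 5 + \frac{\left(A^{2} + 10 A\right) + 1}{7} = 5 + \frac{1 + A^{2} + 10 A}{7} = 5 + \left(\frac{1}{7} + \frac{A^{2}}{7} + \frac{10 A}{7}\right) = \frac{36}{7} + \frac{A^{2}}{7} + \frac{10 A}{7}$)
$\left(g{\left(-13 \right)} + O{\left(29 \right)}\right)^{2} = \left(\left(\frac{36}{7} + \frac{\left(-13\right)^{2}}{7} + \frac{10}{7} \left(-13\right)\right) + \left(-168 + 13 \cdot 29\right)\right)^{2} = \left(\left(\frac{36}{7} + \frac{1}{7} \cdot 169 - \frac{130}{7}\right) + \left(-168 + 377\right)\right)^{2} = \left(\left(\frac{36}{7} + \frac{169}{7} - \frac{130}{7}\right) + 209\right)^{2} = \left(\frac{75}{7} + 209\right)^{2} = \left(\frac{1538}{7}\right)^{2} = \frac{2365444}{49}$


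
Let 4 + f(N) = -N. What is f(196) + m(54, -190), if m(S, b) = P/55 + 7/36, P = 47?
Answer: -393923/1980 ≈ -198.95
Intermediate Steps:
f(N) = -4 - N
m(S, b) = 2077/1980 (m(S, b) = 47/55 + 7/36 = 2077/1980)
f(196) + m(54, -190) = (-4 - 1*196) + 2077/1980 = (-4 - 196) + 2077/1980 = -200 + 2077/1980 = -393923/1980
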